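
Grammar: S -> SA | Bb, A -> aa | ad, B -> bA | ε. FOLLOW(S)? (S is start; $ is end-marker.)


$ ∈ FOLLOW(S). For each A -> αBβ: add FIRST(β)\{ε} to FOLLOW(B); if β nullable, add FOLLOW(A).
FOLLOW(S) = {$, a}


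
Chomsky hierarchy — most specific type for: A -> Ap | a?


Left-linear: every RHS is a terminal or one nonterminal followed by a terminal
Classification: Type 3 (Regular)


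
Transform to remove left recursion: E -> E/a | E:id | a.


Left-recursive alternatives: E/a, E:id; non-recursive: a
Introduce E': E -> aE', E' -> /aE' | :idE' | ε


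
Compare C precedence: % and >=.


'%' is multiplicative (level 10); '>=' is relational (level 7)
Higher level binds tighter
'%' has higher precedence than '>='


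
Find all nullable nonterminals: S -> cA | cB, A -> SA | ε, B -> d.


A nonterminal is nullable iff some alternative derives ε (directly, or every symbol in it is nullable)
Nullable: {A}


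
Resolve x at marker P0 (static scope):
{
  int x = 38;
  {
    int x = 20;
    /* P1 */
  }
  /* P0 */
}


x declared in the same block as P0
x = 38


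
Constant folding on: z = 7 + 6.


7 + 6 = 13 at compile time
Optimized: z = 13


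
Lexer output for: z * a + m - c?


Scan left to right, longest-match per lexeme
Tokens: ID(z), OP(*), ID(a), OP(+), ID(m), OP(-), ID(c)


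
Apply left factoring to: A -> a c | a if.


Common prefix: 'a'
Factored: A -> a A', A' -> c | if


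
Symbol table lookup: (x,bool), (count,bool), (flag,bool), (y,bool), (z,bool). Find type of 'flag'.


Lookup 'flag' → type bool


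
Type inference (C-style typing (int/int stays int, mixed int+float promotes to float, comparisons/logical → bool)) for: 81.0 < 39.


Operand types: float < int
Rule: comparison yields bool
Result type: bool


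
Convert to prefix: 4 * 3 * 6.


left-to-right (same/higher precedence on left): tree is (* (* 4 3) 6)
Prefix: * * 4 3 6


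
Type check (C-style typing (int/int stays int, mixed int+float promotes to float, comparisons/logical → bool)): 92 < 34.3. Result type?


Operand types: int < float
Rule: comparison yields bool
Result type: bool


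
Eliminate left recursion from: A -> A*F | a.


Left-recursive alternatives: A*F; non-recursive: a
Introduce A': A -> aA', A' -> *FA' | ε


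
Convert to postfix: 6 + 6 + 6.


Left to right (same or higher precedence on left)
Postfix: 6 6 + 6 +


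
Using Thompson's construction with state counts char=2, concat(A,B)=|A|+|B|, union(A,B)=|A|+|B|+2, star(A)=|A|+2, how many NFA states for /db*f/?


Syntax tree has 3 char leaf(s), 0 union(s), 1 star(s)
chars contribute 3×2 = 6; each union adds +2; each star adds +2
Total: 6 + 0 + 2 = 8 states


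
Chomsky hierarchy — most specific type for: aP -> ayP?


LHS has context (more than one symbol) and |LHS| ≤ |RHS|
Classification: Type 1 (Context-Sensitive)


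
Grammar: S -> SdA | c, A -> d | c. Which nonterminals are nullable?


A nonterminal is nullable iff some alternative derives ε (directly, or every symbol in it is nullable)
Nullable: {}


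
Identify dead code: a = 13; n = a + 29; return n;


a is read by n's definition; n is returned
No dead code


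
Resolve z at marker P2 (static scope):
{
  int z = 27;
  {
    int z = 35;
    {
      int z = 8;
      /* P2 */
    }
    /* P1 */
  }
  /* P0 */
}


z declared in the same block as P2
z = 8


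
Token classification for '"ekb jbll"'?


Pattern: double-quoted sequence
Type: STRING_LITERAL


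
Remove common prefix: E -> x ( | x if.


Common prefix: 'x'
Factored: E -> x E', E' -> ( | if


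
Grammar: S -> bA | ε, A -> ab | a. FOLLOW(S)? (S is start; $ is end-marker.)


$ ∈ FOLLOW(S). For each A -> αBβ: add FIRST(β)\{ε} to FOLLOW(B); if β nullable, add FOLLOW(A).
FOLLOW(S) = {$}


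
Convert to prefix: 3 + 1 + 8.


left-to-right (same/higher precedence on left): tree is (+ (+ 3 1) 8)
Prefix: + + 3 1 8


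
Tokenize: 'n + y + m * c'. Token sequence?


Scan left to right, longest-match per lexeme
Tokens: ID(n), OP(+), ID(y), OP(+), ID(m), OP(*), ID(c)


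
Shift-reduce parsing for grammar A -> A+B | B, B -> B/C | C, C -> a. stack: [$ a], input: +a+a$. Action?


'a' on top is the handle for C -> a
Action: reduce (C -> a)


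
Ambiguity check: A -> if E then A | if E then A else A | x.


dangling else: 'if E then if E then x else x' parses two ways
Ambiguous


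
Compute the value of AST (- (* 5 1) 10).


Evaluate inner: (* 5 1) = 5
Evaluate root: (- 5 10) = -5
Result: -5


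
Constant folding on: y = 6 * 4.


6 * 4 = 24 at compile time
Optimized: y = 24


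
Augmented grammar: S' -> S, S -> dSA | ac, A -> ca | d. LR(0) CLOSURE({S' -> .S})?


Start: S' -> .S
For each item with dot before a nonterminal B, add B -> .γ for every B-production
Closure: [S' -> .S, S -> .dSA, S -> .ac]


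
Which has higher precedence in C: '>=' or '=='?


'>=' is relational (level 7); '==' is equality (level 6)
Higher level binds tighter
'>=' has higher precedence than '=='


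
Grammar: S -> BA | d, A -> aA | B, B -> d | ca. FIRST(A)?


Per alternative of A: FIRST(aA) = {a}; FIRST(B) = {c, d}
FIRST(A) = {a, c, d}


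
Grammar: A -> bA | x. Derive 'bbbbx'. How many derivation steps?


Derivation: A => bA => bbA => bbbA => bbbbA => bbbbx
Steps: 5


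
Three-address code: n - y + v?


Break into single-operator statements:
t1 = n - y
t2 = t1 + v


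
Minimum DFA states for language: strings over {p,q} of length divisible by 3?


Track length mod 3: states 0..2, accept at 0
Minimal DFA: 3 states


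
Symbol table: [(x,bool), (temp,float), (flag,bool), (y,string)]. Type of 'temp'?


Lookup 'temp' → type float


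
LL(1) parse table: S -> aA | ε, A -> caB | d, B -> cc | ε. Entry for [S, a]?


For [S, a]: 'a' ∈ FIRST(aA)
Entry: S -> aA


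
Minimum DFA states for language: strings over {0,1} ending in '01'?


Track the longest suffix of input matching a prefix of '01': 3 classes (prefixes of length 0..2)
Minimal DFA: 3 states


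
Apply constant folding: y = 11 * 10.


11 * 10 = 110 at compile time
Optimized: y = 110


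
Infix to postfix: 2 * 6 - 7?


Left to right (same or higher precedence on left)
Postfix: 2 6 * 7 -


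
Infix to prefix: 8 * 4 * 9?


left-to-right (same/higher precedence on left): tree is (* (* 8 4) 9)
Prefix: * * 8 4 9


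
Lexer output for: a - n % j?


Scan left to right, longest-match per lexeme
Tokens: ID(a), OP(-), ID(n), OP(%), ID(j)


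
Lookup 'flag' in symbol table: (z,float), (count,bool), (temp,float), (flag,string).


Lookup 'flag' → type string


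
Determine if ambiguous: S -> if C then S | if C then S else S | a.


dangling else: 'if C then if C then a else a' parses two ways
Ambiguous


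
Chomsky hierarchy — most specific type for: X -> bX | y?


Right-linear: every RHS is a terminal or a terminal followed by one nonterminal
Classification: Type 3 (Regular)


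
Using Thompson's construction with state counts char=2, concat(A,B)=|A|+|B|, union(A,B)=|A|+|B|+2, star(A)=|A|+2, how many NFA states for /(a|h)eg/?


Syntax tree has 4 char leaf(s), 1 union(s), 0 star(s)
chars contribute 4×2 = 8; each union adds +2; each star adds +2
Total: 8 + 2 + 0 = 10 states


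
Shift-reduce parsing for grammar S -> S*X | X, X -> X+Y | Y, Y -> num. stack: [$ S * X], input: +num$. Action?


'+' can extend X; shift to build X -> X+Y
Action: shift


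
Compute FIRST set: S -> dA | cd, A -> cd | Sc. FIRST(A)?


Per alternative of A: FIRST(cd) = {c}; FIRST(Sc) = {c, d}
FIRST(A) = {c, d}


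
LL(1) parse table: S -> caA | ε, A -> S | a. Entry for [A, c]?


For [A, c]: 'c' ∈ FIRST(S)
Entry: A -> S


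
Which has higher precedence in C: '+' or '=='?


'+' is additive (level 9); '==' is equality (level 6)
Higher level binds tighter
'+' has higher precedence than '=='


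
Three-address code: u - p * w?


Break into single-operator statements:
t1 = p * w
t2 = u - t1


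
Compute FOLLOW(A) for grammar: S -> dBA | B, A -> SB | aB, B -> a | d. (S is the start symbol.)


$ ∈ FOLLOW(S). For each A -> αBβ: add FIRST(β)\{ε} to FOLLOW(B); if β nullable, add FOLLOW(A).
FOLLOW(A) = {$, a, d}


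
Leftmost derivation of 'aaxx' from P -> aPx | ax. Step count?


Derivation: P => aPx => aaxx
Steps: 2


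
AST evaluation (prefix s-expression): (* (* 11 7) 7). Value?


Evaluate inner: (* 11 7) = 77
Evaluate root: (* 77 7) = 539
Result: 539


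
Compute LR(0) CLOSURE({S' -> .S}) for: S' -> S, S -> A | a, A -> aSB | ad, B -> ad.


Start: S' -> .S
For each item with dot before a nonterminal B, add B -> .γ for every B-production
Closure: [S' -> .S, S -> .A, S -> .a, A -> .aSB, A -> .ad]


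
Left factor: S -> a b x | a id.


Common prefix: 'a'
Factored: S -> a S', S' -> b x | id


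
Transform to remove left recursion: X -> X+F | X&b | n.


Left-recursive alternatives: X+F, X&b; non-recursive: n
Introduce X': X -> nX', X' -> +FX' | &bX' | ε


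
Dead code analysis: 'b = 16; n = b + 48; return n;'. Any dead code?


b is read by n's definition; n is returned
No dead code


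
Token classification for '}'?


Pattern: delimiter/punctuation
Type: PUNCTUATION


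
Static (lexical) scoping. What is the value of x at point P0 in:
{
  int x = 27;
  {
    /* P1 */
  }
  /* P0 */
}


x declared in the same block as P0
x = 27


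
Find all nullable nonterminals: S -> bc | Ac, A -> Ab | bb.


A nonterminal is nullable iff some alternative derives ε (directly, or every symbol in it is nullable)
Nullable: {}


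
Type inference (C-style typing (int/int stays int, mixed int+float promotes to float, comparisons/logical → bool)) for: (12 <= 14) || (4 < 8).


Operand types: bool || bool
Rule: logical operators take bool operands and yield bool
Result type: bool


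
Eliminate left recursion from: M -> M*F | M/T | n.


Left-recursive alternatives: M*F, M/T; non-recursive: n
Introduce M': M -> nM', M' -> *FM' | /TM' | ε


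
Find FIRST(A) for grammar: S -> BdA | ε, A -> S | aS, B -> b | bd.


Per alternative of A: FIRST(S) = {b, ε}; FIRST(aS) = {a}
FIRST(A) = {a, b, ε}


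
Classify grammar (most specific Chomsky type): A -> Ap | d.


Left-linear: every RHS is a terminal or one nonterminal followed by a terminal
Classification: Type 3 (Regular)


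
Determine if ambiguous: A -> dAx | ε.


balanced d^n…x^n: each string has a unique parse
Unambiguous


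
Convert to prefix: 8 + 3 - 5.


left-to-right (same/higher precedence on left): tree is (- (+ 8 3) 5)
Prefix: - + 8 3 5


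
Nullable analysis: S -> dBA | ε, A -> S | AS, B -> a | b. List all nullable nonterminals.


A nonterminal is nullable iff some alternative derives ε (directly, or every symbol in it is nullable)
Nullable: {A, S}


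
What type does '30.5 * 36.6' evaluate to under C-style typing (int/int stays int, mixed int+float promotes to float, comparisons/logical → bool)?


Operand types: float * float
Rule: mixed int/float promotes to float; int/int stays int
Result type: float


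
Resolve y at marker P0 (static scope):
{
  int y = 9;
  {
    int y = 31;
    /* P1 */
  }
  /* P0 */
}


y declared in the same block as P0
y = 9


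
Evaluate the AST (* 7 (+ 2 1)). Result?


Evaluate inner: (+ 2 1) = 3
Evaluate root: (* 7 3) = 21
Result: 21


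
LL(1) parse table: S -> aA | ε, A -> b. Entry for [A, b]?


For [A, b]: 'b' ∈ FIRST(b)
Entry: A -> b


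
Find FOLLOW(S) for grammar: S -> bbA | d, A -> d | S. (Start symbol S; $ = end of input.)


$ ∈ FOLLOW(S). For each A -> αBβ: add FIRST(β)\{ε} to FOLLOW(B); if β nullable, add FOLLOW(A).
FOLLOW(S) = {$}


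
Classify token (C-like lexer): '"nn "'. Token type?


Pattern: double-quoted sequence
Type: STRING_LITERAL


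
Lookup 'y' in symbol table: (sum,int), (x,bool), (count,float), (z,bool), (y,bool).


Lookup 'y' → type bool


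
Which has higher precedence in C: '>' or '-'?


'-' is additive (level 9); '>' is relational (level 7)
Higher level binds tighter
'-' has higher precedence than '>'


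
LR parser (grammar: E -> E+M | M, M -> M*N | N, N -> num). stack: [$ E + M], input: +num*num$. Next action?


handle 'E+M' on top; lookahead ∈ FOLLOW(E) = {+, $}
Action: reduce (E -> E+M)


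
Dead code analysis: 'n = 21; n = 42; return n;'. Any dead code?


first assignment to n is overwritten before any read
Dead: 'n = 21'


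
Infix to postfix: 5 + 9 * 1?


* has higher precedence, evaluate 9*1 first
Postfix: 5 9 1 * +


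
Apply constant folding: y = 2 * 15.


2 * 15 = 30 at compile time
Optimized: y = 30


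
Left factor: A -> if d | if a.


Common prefix: 'if'
Factored: A -> if A', A' -> d | a


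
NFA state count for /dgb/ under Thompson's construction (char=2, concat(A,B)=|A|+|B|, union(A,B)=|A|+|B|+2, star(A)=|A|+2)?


Syntax tree has 3 char leaf(s), 0 union(s), 0 star(s)
chars contribute 3×2 = 6; each union adds +2; each star adds +2
Total: 6 + 0 + 0 = 6 states


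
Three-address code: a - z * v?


Break into single-operator statements:
t1 = z * v
t2 = a - t1


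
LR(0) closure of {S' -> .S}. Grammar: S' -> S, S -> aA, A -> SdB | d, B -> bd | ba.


Start: S' -> .S
For each item with dot before a nonterminal B, add B -> .γ for every B-production
Closure: [S' -> .S, S -> .aA]


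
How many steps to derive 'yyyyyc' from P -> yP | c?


Derivation: P => yP => yyP => yyyP => yyyyP => yyyyyP => yyyyyc
Steps: 6


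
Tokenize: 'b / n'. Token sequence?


Scan left to right, longest-match per lexeme
Tokens: ID(b), OP(/), ID(n)


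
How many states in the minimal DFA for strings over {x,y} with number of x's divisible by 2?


Track (count of x) mod 2: states 0..1, accept at 0
Minimal DFA: 2 states


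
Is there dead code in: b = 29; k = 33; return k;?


b is assigned but never read
Dead: 'b = 29'


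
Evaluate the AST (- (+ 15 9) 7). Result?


Evaluate inner: (+ 15 9) = 24
Evaluate root: (- 24 7) = 17
Result: 17


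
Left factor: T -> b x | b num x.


Common prefix: 'b'
Factored: T -> b T', T' -> x | num x


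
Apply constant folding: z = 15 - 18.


15 - 18 = -3 at compile time
Optimized: z = -3


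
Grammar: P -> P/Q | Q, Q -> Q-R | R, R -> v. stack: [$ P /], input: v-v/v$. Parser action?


no handle ('P/' is not any RHS); shift 'v'
Action: shift


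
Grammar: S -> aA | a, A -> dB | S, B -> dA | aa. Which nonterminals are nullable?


A nonterminal is nullable iff some alternative derives ε (directly, or every symbol in it is nullable)
Nullable: {}


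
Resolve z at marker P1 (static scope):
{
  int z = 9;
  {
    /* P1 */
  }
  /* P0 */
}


P1's block does not declare z; resolves to the enclosing declaration at depth 0
z = 9


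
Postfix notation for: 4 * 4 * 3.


Left to right (same or higher precedence on left)
Postfix: 4 4 * 3 *


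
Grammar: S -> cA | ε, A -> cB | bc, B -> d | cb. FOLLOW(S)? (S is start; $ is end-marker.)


$ ∈ FOLLOW(S). For each A -> αBβ: add FIRST(β)\{ε} to FOLLOW(B); if β nullable, add FOLLOW(A).
FOLLOW(S) = {$}


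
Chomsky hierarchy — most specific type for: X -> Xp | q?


Left-linear: every RHS is a terminal or one nonterminal followed by a terminal
Classification: Type 3 (Regular)


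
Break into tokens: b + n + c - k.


Scan left to right, longest-match per lexeme
Tokens: ID(b), OP(+), ID(n), OP(+), ID(c), OP(-), ID(k)


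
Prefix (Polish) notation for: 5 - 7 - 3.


left-to-right (same/higher precedence on left): tree is (- (- 5 7) 3)
Prefix: - - 5 7 3


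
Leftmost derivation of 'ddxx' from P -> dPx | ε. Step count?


Derivation: P => dPx => ddPxx => ddxx
Steps: 3


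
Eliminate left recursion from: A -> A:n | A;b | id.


Left-recursive alternatives: A:n, A;b; non-recursive: id
Introduce A': A -> idA', A' -> :nA' | ;bA' | ε


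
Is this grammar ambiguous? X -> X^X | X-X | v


'v^v-v' has two parse trees (no precedence encoded between ^ and -)
Ambiguous


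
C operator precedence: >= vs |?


'>=' is relational (level 7); '|' is bitwise OR (level 3)
Higher level binds tighter
'>=' has higher precedence than '|'


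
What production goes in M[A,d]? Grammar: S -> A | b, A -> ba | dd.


For [A, d]: 'd' ∈ FIRST(dd)
Entry: A -> dd


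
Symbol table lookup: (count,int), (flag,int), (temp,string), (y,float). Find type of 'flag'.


Lookup 'flag' → type int


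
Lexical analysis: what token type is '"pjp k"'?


Pattern: double-quoted sequence
Type: STRING_LITERAL


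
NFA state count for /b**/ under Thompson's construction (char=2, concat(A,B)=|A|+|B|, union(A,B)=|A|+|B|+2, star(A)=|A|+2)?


Syntax tree has 1 char leaf(s), 0 union(s), 2 star(s)
chars contribute 1×2 = 2; each union adds +2; each star adds +2
Total: 2 + 0 + 4 = 6 states


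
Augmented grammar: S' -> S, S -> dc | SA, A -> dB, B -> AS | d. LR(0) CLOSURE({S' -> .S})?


Start: S' -> .S
For each item with dot before a nonterminal B, add B -> .γ for every B-production
Closure: [S' -> .S, S -> .dc, S -> .SA]


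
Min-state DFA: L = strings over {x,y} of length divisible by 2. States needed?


Track length mod 2: states 0..1, accept at 0
Minimal DFA: 2 states


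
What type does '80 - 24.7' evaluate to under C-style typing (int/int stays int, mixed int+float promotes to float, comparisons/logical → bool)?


Operand types: int - float
Rule: mixed int/float promotes to float; int/int stays int
Result type: float


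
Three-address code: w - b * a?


Break into single-operator statements:
t1 = b * a
t2 = w - t1


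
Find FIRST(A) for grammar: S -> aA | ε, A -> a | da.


Per alternative of A: FIRST(a) = {a}; FIRST(da) = {d}
FIRST(A) = {a, d}


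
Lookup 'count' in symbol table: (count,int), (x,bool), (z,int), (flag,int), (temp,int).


Lookup 'count' → type int


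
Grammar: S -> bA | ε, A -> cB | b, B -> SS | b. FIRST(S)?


Per alternative of S: FIRST(bA) = {b}; FIRST(ε) = {ε}
FIRST(S) = {b, ε}


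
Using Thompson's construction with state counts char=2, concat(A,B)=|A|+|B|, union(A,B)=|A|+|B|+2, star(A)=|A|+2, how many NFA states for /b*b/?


Syntax tree has 2 char leaf(s), 0 union(s), 1 star(s)
chars contribute 2×2 = 4; each union adds +2; each star adds +2
Total: 4 + 0 + 2 = 6 states


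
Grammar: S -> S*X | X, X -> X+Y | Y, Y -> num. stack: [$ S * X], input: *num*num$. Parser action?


handle 'S*X' on top; lookahead ∈ FOLLOW(S) = {*, $}
Action: reduce (S -> S*X)


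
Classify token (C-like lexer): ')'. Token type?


Pattern: delimiter/punctuation
Type: PUNCTUATION


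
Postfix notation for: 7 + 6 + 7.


Left to right (same or higher precedence on left)
Postfix: 7 6 + 7 +


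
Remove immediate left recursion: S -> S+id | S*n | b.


Left-recursive alternatives: S+id, S*n; non-recursive: b
Introduce S': S -> bS', S' -> +idS' | *nS' | ε


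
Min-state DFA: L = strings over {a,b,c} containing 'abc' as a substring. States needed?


KMP-style automaton: 3 progress states + 1 absorbing accept = 4
Minimal DFA: 4 states


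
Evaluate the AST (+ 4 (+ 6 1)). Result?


Evaluate inner: (+ 6 1) = 7
Evaluate root: (+ 4 7) = 11
Result: 11


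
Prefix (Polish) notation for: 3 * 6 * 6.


left-to-right (same/higher precedence on left): tree is (* (* 3 6) 6)
Prefix: * * 3 6 6


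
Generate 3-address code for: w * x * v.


Break into single-operator statements:
t1 = w * x
t2 = t1 * v


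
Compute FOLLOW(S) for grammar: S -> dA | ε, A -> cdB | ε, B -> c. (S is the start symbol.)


$ ∈ FOLLOW(S). For each A -> αBβ: add FIRST(β)\{ε} to FOLLOW(B); if β nullable, add FOLLOW(A).
FOLLOW(S) = {$}


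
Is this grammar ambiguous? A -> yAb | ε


balanced y^n…b^n: each string has a unique parse
Unambiguous


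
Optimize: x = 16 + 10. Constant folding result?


16 + 10 = 26 at compile time
Optimized: x = 26


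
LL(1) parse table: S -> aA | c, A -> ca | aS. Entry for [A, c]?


For [A, c]: 'c' ∈ FIRST(ca)
Entry: A -> ca


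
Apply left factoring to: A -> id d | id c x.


Common prefix: 'id'
Factored: A -> id A', A' -> d | c x


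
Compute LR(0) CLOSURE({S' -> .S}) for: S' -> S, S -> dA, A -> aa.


Start: S' -> .S
For each item with dot before a nonterminal B, add B -> .γ for every B-production
Closure: [S' -> .S, S -> .dA]


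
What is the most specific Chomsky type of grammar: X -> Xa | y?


Left-linear: every RHS is a terminal or one nonterminal followed by a terminal
Classification: Type 3 (Regular)


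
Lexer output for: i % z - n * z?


Scan left to right, longest-match per lexeme
Tokens: ID(i), OP(%), ID(z), OP(-), ID(n), OP(*), ID(z)


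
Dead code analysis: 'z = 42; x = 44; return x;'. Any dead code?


z is assigned but never read
Dead: 'z = 42'


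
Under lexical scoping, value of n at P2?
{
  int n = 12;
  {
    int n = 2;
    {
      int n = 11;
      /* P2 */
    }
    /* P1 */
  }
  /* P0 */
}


n declared in the same block as P2
n = 11


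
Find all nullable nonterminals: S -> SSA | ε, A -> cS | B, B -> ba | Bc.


A nonterminal is nullable iff some alternative derives ε (directly, or every symbol in it is nullable)
Nullable: {S}


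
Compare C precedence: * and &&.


'*' is multiplicative (level 10); '&&' is logical AND (level 2)
Higher level binds tighter
'*' has higher precedence than '&&'


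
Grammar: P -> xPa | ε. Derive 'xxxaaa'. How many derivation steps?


Derivation: P => xPa => xxPaa => xxxPaaa => xxxaaa
Steps: 4


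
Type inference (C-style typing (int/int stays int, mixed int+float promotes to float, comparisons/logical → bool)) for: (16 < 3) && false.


Operand types: bool && bool
Rule: logical operators take bool operands and yield bool
Result type: bool


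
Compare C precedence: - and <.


'-' is additive (level 9); '<' is relational (level 7)
Higher level binds tighter
'-' has higher precedence than '<'


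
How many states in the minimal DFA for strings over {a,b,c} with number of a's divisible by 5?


Track (count of a) mod 5: states 0..4, accept at 0
Minimal DFA: 5 states


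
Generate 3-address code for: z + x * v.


Break into single-operator statements:
t1 = x * v
t2 = z + t1


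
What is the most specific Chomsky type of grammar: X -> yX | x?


Right-linear: every RHS is a terminal or a terminal followed by one nonterminal
Classification: Type 3 (Regular)


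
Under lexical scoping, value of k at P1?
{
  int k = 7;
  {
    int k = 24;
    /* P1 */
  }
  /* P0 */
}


k declared in the same block as P1
k = 24


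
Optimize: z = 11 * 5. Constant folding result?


11 * 5 = 55 at compile time
Optimized: z = 55


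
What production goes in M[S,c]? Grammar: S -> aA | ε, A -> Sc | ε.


For [S, c]: ε is nullable and 'c' ∈ FOLLOW(S)
Entry: S -> ε


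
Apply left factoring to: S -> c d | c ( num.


Common prefix: 'c'
Factored: S -> c S', S' -> d | ( num


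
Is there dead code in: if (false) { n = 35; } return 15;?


condition is constant false, so the whole block is unreachable
Dead: 'if (false) { n = 35; }'


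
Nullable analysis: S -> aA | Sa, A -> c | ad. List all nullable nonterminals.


A nonterminal is nullable iff some alternative derives ε (directly, or every symbol in it is nullable)
Nullable: {}


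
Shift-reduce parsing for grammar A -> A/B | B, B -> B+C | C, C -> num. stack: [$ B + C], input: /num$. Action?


handle 'B+C' on top
Action: reduce (B -> B+C)


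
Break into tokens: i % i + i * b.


Scan left to right, longest-match per lexeme
Tokens: ID(i), OP(%), ID(i), OP(+), ID(i), OP(*), ID(b)


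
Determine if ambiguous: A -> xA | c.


right-linear, alternatives start with distinct terminals 'x' vs 'c': unique leftmost derivation
Unambiguous


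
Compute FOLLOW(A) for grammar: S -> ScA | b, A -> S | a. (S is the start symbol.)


$ ∈ FOLLOW(S). For each A -> αBβ: add FIRST(β)\{ε} to FOLLOW(B); if β nullable, add FOLLOW(A).
FOLLOW(A) = {$, c}


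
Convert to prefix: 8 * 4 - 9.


left-to-right (same/higher precedence on left): tree is (- (* 8 4) 9)
Prefix: - * 8 4 9


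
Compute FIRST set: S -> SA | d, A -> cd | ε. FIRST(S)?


Per alternative of S: FIRST(SA) = {d}; FIRST(d) = {d}
FIRST(S) = {d}


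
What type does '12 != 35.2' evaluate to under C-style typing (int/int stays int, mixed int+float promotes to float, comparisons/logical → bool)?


Operand types: int != float
Rule: comparison yields bool
Result type: bool


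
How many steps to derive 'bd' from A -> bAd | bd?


Derivation: A => bd
Steps: 1


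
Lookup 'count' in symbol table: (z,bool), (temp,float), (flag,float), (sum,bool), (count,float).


Lookup 'count' → type float


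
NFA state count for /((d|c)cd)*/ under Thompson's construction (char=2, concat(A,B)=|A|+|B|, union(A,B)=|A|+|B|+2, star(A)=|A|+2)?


Syntax tree has 4 char leaf(s), 1 union(s), 1 star(s)
chars contribute 4×2 = 8; each union adds +2; each star adds +2
Total: 8 + 2 + 2 = 12 states


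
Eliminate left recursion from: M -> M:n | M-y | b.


Left-recursive alternatives: M:n, M-y; non-recursive: b
Introduce M': M -> bM', M' -> :nM' | -yM' | ε


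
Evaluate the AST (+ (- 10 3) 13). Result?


Evaluate inner: (- 10 3) = 7
Evaluate root: (+ 7 13) = 20
Result: 20


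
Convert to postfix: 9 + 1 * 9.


* has higher precedence, evaluate 1*9 first
Postfix: 9 1 9 * +


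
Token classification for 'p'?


Pattern: letter/underscore followed by alphanumerics, not a keyword
Type: IDENTIFIER


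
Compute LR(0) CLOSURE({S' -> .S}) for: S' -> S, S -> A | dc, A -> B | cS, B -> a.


Start: S' -> .S
For each item with dot before a nonterminal B, add B -> .γ for every B-production
Closure: [S' -> .S, S -> .A, S -> .dc, A -> .B, A -> .cS, B -> .a]


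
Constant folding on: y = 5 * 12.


5 * 12 = 60 at compile time
Optimized: y = 60


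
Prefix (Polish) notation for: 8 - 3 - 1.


left-to-right (same/higher precedence on left): tree is (- (- 8 3) 1)
Prefix: - - 8 3 1


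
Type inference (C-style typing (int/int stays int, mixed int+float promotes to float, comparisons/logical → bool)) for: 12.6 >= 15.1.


Operand types: float >= float
Rule: comparison yields bool
Result type: bool


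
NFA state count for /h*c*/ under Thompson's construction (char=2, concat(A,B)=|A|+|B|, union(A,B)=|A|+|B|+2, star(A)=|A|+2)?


Syntax tree has 2 char leaf(s), 0 union(s), 2 star(s)
chars contribute 2×2 = 4; each union adds +2; each star adds +2
Total: 4 + 0 + 4 = 8 states


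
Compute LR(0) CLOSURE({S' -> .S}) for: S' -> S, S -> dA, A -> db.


Start: S' -> .S
For each item with dot before a nonterminal B, add B -> .γ for every B-production
Closure: [S' -> .S, S -> .dA]


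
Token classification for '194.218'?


Pattern: digits with a decimal point
Type: FLOAT_LITERAL


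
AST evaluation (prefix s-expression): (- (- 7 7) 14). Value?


Evaluate inner: (- 7 7) = 0
Evaluate root: (- 0 14) = -14
Result: -14


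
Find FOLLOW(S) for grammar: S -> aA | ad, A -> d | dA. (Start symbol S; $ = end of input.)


$ ∈ FOLLOW(S). For each A -> αBβ: add FIRST(β)\{ε} to FOLLOW(B); if β nullable, add FOLLOW(A).
FOLLOW(S) = {$}


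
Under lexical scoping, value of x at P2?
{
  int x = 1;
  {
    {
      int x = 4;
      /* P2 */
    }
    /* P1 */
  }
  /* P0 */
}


x declared in the same block as P2
x = 4


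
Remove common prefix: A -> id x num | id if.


Common prefix: 'id'
Factored: A -> id A', A' -> x num | if


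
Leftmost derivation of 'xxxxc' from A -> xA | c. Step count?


Derivation: A => xA => xxA => xxxA => xxxxA => xxxxc
Steps: 5


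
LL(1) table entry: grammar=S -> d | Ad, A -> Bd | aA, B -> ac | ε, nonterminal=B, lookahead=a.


For [B, a]: 'a' ∈ FIRST(ac)
Entry: B -> ac


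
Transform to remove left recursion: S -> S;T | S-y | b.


Left-recursive alternatives: S;T, S-y; non-recursive: b
Introduce S': S -> bS', S' -> ;TS' | -yS' | ε


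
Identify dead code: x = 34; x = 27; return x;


first assignment to x is overwritten before any read
Dead: 'x = 34'


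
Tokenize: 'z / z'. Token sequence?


Scan left to right, longest-match per lexeme
Tokens: ID(z), OP(/), ID(z)


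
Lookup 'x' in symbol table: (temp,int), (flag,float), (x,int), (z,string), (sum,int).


Lookup 'x' → type int


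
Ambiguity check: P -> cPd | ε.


balanced c^n…d^n: each string has a unique parse
Unambiguous


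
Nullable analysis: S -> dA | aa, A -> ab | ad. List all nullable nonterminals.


A nonterminal is nullable iff some alternative derives ε (directly, or every symbol in it is nullable)
Nullable: {}


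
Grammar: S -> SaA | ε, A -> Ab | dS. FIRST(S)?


Per alternative of S: FIRST(SaA) = {a}; FIRST(ε) = {ε}
FIRST(S) = {a, ε}


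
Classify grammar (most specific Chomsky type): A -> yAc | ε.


Single nonterminal LHS, but y^n c^n is not regular
Classification: Type 2 (Context-Free)


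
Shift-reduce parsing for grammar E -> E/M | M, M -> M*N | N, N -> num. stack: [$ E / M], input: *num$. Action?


'*' can extend M; shift to build M -> M*N
Action: shift


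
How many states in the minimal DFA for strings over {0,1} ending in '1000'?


Track the longest suffix of input matching a prefix of '1000': 5 classes (prefixes of length 0..4)
Minimal DFA: 5 states


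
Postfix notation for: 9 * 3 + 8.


Left to right (same or higher precedence on left)
Postfix: 9 3 * 8 +


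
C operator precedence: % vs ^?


'%' is multiplicative (level 10); '^' is bitwise XOR (level 4)
Higher level binds tighter
'%' has higher precedence than '^'


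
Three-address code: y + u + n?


Break into single-operator statements:
t1 = y + u
t2 = t1 + n


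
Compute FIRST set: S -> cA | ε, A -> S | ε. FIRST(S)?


Per alternative of S: FIRST(cA) = {c}; FIRST(ε) = {ε}
FIRST(S) = {c, ε}


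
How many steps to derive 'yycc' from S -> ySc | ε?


Derivation: S => ySc => yyScc => yycc
Steps: 3


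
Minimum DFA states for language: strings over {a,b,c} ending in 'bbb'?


Track the longest suffix of input matching a prefix of 'bbb': 4 classes (prefixes of length 0..3)
Minimal DFA: 4 states


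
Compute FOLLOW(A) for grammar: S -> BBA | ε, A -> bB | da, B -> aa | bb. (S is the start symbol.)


$ ∈ FOLLOW(S). For each A -> αBβ: add FIRST(β)\{ε} to FOLLOW(B); if β nullable, add FOLLOW(A).
FOLLOW(A) = {$}


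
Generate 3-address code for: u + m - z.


Break into single-operator statements:
t1 = u + m
t2 = t1 - z


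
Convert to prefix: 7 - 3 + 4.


left-to-right (same/higher precedence on left): tree is (+ (- 7 3) 4)
Prefix: + - 7 3 4


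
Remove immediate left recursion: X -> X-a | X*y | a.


Left-recursive alternatives: X-a, X*y; non-recursive: a
Introduce X': X -> aX', X' -> -aX' | *yX' | ε


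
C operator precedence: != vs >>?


'>>' is shift (level 8); '!=' is equality (level 6)
Higher level binds tighter
'>>' has higher precedence than '!='


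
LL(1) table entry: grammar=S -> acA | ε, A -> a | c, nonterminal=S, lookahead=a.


For [S, a]: 'a' ∈ FIRST(acA)
Entry: S -> acA


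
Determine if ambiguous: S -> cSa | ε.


balanced c^n…a^n: each string has a unique parse
Unambiguous


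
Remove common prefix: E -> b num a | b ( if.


Common prefix: 'b'
Factored: E -> b E', E' -> num a | ( if


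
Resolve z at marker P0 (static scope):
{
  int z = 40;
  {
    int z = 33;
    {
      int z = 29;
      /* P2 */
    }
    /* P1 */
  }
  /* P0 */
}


z declared in the same block as P0
z = 40


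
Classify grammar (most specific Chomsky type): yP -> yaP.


LHS has context (more than one symbol) and |LHS| ≤ |RHS|
Classification: Type 1 (Context-Sensitive)


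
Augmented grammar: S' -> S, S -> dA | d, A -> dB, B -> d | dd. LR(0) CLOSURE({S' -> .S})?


Start: S' -> .S
For each item with dot before a nonterminal B, add B -> .γ for every B-production
Closure: [S' -> .S, S -> .dA, S -> .d]


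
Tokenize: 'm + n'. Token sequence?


Scan left to right, longest-match per lexeme
Tokens: ID(m), OP(+), ID(n)


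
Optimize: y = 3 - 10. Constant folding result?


3 - 10 = -7 at compile time
Optimized: y = -7


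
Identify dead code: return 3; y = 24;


statement follows a return and is unreachable
Dead: 'y = 24'


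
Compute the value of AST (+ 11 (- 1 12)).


Evaluate inner: (- 1 12) = -11
Evaluate root: (+ 11 -11) = 0
Result: 0


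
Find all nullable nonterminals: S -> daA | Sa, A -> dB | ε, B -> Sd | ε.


A nonterminal is nullable iff some alternative derives ε (directly, or every symbol in it is nullable)
Nullable: {A, B}


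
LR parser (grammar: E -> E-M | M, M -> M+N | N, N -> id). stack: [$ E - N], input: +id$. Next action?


'N' (not preceded by M+) is the handle for M -> N
Action: reduce (M -> N)


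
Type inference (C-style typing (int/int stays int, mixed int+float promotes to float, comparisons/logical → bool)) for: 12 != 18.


Operand types: int != int
Rule: comparison yields bool
Result type: bool


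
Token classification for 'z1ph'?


Pattern: letter/underscore followed by alphanumerics, not a keyword
Type: IDENTIFIER


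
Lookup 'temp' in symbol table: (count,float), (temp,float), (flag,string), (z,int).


Lookup 'temp' → type float


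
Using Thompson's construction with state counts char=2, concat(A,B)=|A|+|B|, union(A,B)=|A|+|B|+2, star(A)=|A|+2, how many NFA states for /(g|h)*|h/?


Syntax tree has 3 char leaf(s), 2 union(s), 1 star(s)
chars contribute 3×2 = 6; each union adds +2; each star adds +2
Total: 6 + 4 + 2 = 12 states


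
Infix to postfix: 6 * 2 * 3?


Left to right (same or higher precedence on left)
Postfix: 6 2 * 3 *


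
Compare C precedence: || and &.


'&' is bitwise AND (level 5); '||' is logical OR (level 1)
Higher level binds tighter
'&' has higher precedence than '||'


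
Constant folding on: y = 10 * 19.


10 * 19 = 190 at compile time
Optimized: y = 190


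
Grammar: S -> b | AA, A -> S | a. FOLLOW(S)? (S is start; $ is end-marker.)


$ ∈ FOLLOW(S). For each A -> αBβ: add FIRST(β)\{ε} to FOLLOW(B); if β nullable, add FOLLOW(A).
FOLLOW(S) = {$, a, b}


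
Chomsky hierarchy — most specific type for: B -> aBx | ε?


Single nonterminal LHS, but a^n x^n is not regular
Classification: Type 2 (Context-Free)


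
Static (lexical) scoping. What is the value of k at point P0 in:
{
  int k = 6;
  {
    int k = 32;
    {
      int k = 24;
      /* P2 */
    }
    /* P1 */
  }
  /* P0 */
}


k declared in the same block as P0
k = 6


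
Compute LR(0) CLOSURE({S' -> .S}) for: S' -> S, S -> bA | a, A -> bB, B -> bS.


Start: S' -> .S
For each item with dot before a nonterminal B, add B -> .γ for every B-production
Closure: [S' -> .S, S -> .bA, S -> .a]


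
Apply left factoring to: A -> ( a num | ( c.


Common prefix: '('
Factored: A -> ( A', A' -> a num | c


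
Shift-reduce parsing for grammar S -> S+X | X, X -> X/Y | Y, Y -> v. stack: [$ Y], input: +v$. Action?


'Y' (not preceded by X/) is the handle for X -> Y
Action: reduce (X -> Y)


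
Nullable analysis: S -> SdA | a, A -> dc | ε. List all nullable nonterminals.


A nonterminal is nullable iff some alternative derives ε (directly, or every symbol in it is nullable)
Nullable: {A}


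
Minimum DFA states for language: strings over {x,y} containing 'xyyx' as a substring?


KMP-style automaton: 4 progress states + 1 absorbing accept = 5
Minimal DFA: 5 states


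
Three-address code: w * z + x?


Break into single-operator statements:
t1 = w * z
t2 = t1 + x


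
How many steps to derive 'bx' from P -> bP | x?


Derivation: P => bP => bx
Steps: 2


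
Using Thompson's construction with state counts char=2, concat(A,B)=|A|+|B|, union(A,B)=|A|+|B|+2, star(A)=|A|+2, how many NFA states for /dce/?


Syntax tree has 3 char leaf(s), 0 union(s), 0 star(s)
chars contribute 3×2 = 6; each union adds +2; each star adds +2
Total: 6 + 0 + 0 = 6 states


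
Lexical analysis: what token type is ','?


Pattern: delimiter/punctuation
Type: PUNCTUATION


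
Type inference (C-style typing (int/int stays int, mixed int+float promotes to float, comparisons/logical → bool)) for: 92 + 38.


Operand types: int + int
Rule: mixed int/float promotes to float; int/int stays int
Result type: int


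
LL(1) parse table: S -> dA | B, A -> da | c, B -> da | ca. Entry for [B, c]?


For [B, c]: 'c' ∈ FIRST(ca)
Entry: B -> ca


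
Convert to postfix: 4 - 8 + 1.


Left to right (same or higher precedence on left)
Postfix: 4 8 - 1 +


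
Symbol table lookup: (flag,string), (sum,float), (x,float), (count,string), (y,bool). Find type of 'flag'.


Lookup 'flag' → type string


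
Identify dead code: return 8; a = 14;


statement follows a return and is unreachable
Dead: 'a = 14'


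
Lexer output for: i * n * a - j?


Scan left to right, longest-match per lexeme
Tokens: ID(i), OP(*), ID(n), OP(*), ID(a), OP(-), ID(j)


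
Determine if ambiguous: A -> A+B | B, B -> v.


precedence layered via separate nonterminal B: deterministic
Unambiguous


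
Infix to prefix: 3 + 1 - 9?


left-to-right (same/higher precedence on left): tree is (- (+ 3 1) 9)
Prefix: - + 3 1 9


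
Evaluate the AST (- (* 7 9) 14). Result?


Evaluate inner: (* 7 9) = 63
Evaluate root: (- 63 14) = 49
Result: 49


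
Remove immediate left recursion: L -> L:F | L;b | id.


Left-recursive alternatives: L:F, L;b; non-recursive: id
Introduce L': L -> idL', L' -> :FL' | ;bL' | ε


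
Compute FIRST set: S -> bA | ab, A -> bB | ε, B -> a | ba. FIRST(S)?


Per alternative of S: FIRST(bA) = {b}; FIRST(ab) = {a}
FIRST(S) = {a, b}


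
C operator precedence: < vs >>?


'>>' is shift (level 8); '<' is relational (level 7)
Higher level binds tighter
'>>' has higher precedence than '<'


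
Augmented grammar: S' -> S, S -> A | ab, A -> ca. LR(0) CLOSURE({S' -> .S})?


Start: S' -> .S
For each item with dot before a nonterminal B, add B -> .γ for every B-production
Closure: [S' -> .S, S -> .A, S -> .ab, A -> .ca]


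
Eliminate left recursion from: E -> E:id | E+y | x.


Left-recursive alternatives: E:id, E+y; non-recursive: x
Introduce E': E -> xE', E' -> :idE' | +yE' | ε


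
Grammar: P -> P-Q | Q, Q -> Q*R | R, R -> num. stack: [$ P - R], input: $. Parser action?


'R' (not preceded by Q*) is the handle for Q -> R
Action: reduce (Q -> R)


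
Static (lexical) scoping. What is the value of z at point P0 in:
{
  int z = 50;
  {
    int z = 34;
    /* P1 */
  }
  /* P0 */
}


z declared in the same block as P0
z = 50


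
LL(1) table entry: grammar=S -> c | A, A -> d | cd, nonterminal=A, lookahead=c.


For [A, c]: 'c' ∈ FIRST(cd)
Entry: A -> cd


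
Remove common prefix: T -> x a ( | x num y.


Common prefix: 'x'
Factored: T -> x T', T' -> a ( | num y


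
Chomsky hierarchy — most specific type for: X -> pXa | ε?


Single nonterminal LHS, but p^n a^n is not regular
Classification: Type 2 (Context-Free)
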